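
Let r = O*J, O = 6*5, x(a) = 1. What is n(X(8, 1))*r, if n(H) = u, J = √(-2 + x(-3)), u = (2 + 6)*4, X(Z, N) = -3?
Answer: 960*I ≈ 960.0*I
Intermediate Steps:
u = 32 (u = 8*4 = 32)
J = I (J = √(-2 + 1) = √(-1) = I ≈ 1.0*I)
n(H) = 32
O = 30
r = 30*I ≈ 30.0*I
n(X(8, 1))*r = 32*(30*I) = 960*I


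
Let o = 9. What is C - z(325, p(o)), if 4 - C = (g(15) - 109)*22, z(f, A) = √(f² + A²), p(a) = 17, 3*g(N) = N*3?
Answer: 2072 - √105914 ≈ 1746.6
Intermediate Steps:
g(N) = N (g(N) = (N*3)/3 = (3*N)/3 = N)
z(f, A) = √(A² + f²)
C = 2072 (C = 4 - (15 - 109)*22 = 4 - (-94)*22 = 4 - 1*(-2068) = 4 + 2068 = 2072)
C - z(325, p(o)) = 2072 - √(17² + 325²) = 2072 - √(289 + 105625) = 2072 - √105914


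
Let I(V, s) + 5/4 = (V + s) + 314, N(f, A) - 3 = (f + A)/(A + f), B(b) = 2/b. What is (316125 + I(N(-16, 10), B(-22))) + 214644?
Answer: 23367769/44 ≈ 5.3109e+5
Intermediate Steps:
N(f, A) = 4 (N(f, A) = 3 + (f + A)/(A + f) = 3 + (A + f)/(A + f) = 3 + 1 = 4)
I(V, s) = 1251/4 + V + s (I(V, s) = -5/4 + ((V + s) + 314) = -5/4 + (314 + V + s) = 1251/4 + V + s)
(316125 + I(N(-16, 10), B(-22))) + 214644 = (316125 + (1251/4 + 4 + 2/(-22))) + 214644 = (316125 + (1251/4 + 4 + 2*(-1/22))) + 214644 = (316125 + (1251/4 + 4 - 1/11)) + 214644 = (316125 + 13933/44) + 214644 = 13923433/44 + 214644 = 23367769/44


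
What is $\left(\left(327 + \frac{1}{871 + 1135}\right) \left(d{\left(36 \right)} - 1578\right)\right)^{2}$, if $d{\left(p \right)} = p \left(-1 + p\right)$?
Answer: $\frac{10878097209745689}{1006009} \approx 1.0813 \cdot 10^{10}$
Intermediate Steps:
$\left(\left(327 + \frac{1}{871 + 1135}\right) \left(d{\left(36 \right)} - 1578\right)\right)^{2} = \left(\left(327 + \frac{1}{871 + 1135}\right) \left(36 \left(-1 + 36\right) - 1578\right)\right)^{2} = \left(\left(327 + \frac{1}{2006}\right) \left(36 \cdot 35 - 1578\right)\right)^{2} = \left(\left(327 + \frac{1}{2006}\right) \left(1260 - 1578\right)\right)^{2} = \left(\frac{655963}{2006} \left(-318\right)\right)^{2} = \left(- \frac{104298117}{1003}\right)^{2} = \frac{10878097209745689}{1006009}$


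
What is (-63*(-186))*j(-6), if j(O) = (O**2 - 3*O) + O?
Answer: 562464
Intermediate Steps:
j(O) = O**2 - 2*O
(-63*(-186))*j(-6) = (-63*(-186))*(-6*(-2 - 6)) = 11718*(-6*(-8)) = 11718*48 = 562464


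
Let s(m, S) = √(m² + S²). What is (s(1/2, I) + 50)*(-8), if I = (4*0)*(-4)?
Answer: -404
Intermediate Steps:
I = 0 (I = 0*(-4) = 0)
s(m, S) = √(S² + m²)
(s(1/2, I) + 50)*(-8) = (√(0² + (1/2)²) + 50)*(-8) = (√(0 + (½)²) + 50)*(-8) = (√(0 + ¼) + 50)*(-8) = (√(¼) + 50)*(-8) = (½ + 50)*(-8) = (101/2)*(-8) = -404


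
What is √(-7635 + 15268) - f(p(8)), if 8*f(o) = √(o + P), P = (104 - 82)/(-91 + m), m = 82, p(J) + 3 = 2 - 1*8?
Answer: √7633 - I*√103/24 ≈ 87.367 - 0.42287*I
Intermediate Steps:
p(J) = -9 (p(J) = -3 + (2 - 1*8) = -3 + (2 - 8) = -3 - 6 = -9)
P = -22/9 (P = (104 - 82)/(-91 + 82) = 22/(-9) = 22*(-⅑) = -22/9 ≈ -2.4444)
f(o) = √(-22/9 + o)/8 (f(o) = √(o - 22/9)/8 = √(-22/9 + o)/8)
√(-7635 + 15268) - f(p(8)) = √(-7635 + 15268) - √(-22 + 9*(-9))/24 = √7633 - √(-22 - 81)/24 = √7633 - √(-103)/24 = √7633 - I*√103/24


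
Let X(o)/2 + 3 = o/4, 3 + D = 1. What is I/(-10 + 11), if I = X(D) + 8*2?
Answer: 9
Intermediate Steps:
D = -2 (D = -3 + 1 = -2)
X(o) = -6 + o/2 (X(o) = -6 + 2*(o/4) = -6 + o/2)
I = 9 (I = (-6 + (½)*(-2)) + 8*2 = (-6 - 1) + 16 = -7 + 16 = 9)
I/(-10 + 11) = 9/(-10 + 11) = 9/1 = 1*9 = 9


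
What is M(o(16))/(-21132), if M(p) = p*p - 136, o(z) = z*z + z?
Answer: -6154/1761 ≈ -3.4946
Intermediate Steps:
o(z) = z + z**2 (o(z) = z**2 + z = z + z**2)
M(p) = -136 + p**2 (M(p) = p**2 - 136 = -136 + p**2)
M(o(16))/(-21132) = (-136 + (16*(1 + 16))**2)/(-21132) = (-136 + (16*17)**2)*(-1/21132) = (-136 + 272**2)*(-1/21132) = (-136 + 73984)*(-1/21132) = 73848*(-1/21132) = -6154/1761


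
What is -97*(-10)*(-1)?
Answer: -970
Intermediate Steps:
-97*(-10)*(-1) = 970*(-1) = -970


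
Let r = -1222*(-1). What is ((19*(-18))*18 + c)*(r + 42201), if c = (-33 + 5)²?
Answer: -233268356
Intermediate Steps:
c = 784 (c = (-28)² = 784)
r = 1222
((19*(-18))*18 + c)*(r + 42201) = ((19*(-18))*18 + 784)*(1222 + 42201) = (-342*18 + 784)*43423 = (-6156 + 784)*43423 = -5372*43423 = -233268356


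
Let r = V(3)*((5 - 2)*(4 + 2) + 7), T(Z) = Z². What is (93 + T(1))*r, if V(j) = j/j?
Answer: 2350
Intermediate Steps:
V(j) = 1
r = 25 (r = 1*((5 - 2)*(4 + 2) + 7) = 1*(3*6 + 7) = 1*(18 + 7) = 1*25 = 25)
(93 + T(1))*r = (93 + 1²)*25 = (93 + 1)*25 = 94*25 = 2350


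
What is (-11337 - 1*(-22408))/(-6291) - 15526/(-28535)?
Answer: -218236919/179513685 ≈ -1.2157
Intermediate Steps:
(-11337 - 1*(-22408))/(-6291) - 15526/(-28535) = (-11337 + 22408)*(-1/6291) - 15526*(-1/28535) = 11071*(-1/6291) + 15526/28535 = -11071/6291 + 15526/28535 = -218236919/179513685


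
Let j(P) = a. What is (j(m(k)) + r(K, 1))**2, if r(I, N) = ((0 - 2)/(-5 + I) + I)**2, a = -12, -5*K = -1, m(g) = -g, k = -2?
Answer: 1749832561/12960000 ≈ 135.02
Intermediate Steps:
K = 1/5 (K = -1/5*(-1) = 1/5 ≈ 0.20000)
r(I, N) = (I - 2/(-5 + I))**2 (r(I, N) = (-2/(-5 + I) + I)**2 = (I - 2/(-5 + I))**2)
j(P) = -12
(j(m(k)) + r(K, 1))**2 = (-12 + (2 - (1/5)**2 + 5*(1/5))**2/(-5 + 1/5)**2)**2 = (-12 + (2 - 1*1/25 + 1)**2/(-24/5)**2)**2 = (-12 + 25*(2 - 1/25 + 1)**2/576)**2 = (-12 + 25*(74/25)**2/576)**2 = (-12 + (25/576)*(5476/625))**2 = (-12 + 1369/3600)**2 = (-41831/3600)**2 = 1749832561/12960000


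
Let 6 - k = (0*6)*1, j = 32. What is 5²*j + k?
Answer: 806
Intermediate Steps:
k = 6 (k = 6 - 0*6 = 6 - 0 = 6 - 1*0 = 6 + 0 = 6)
5²*j + k = 5²*32 + 6 = 25*32 + 6 = 800 + 6 = 806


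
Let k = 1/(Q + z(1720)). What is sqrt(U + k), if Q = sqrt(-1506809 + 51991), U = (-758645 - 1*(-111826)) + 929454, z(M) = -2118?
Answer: sqrt((598620929 - 282635*I*sqrt(1454818))/(2118 - I*sqrt(1454818))) ≈ 531.63 - 0.e-7*I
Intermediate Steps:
U = 282635 (U = (-758645 + 111826) + 929454 = -646819 + 929454 = 282635)
Q = I*sqrt(1454818) (Q = sqrt(-1454818) = I*sqrt(1454818) ≈ 1206.2*I)
k = 1/(-2118 + I*sqrt(1454818)) (k = 1/(I*sqrt(1454818) - 2118) = 1/(-2118 + I*sqrt(1454818)) ≈ -0.00035652 - 0.00020303*I)
sqrt(U + k) = sqrt(282635 + (-1059/2970371 - I*sqrt(1454818)/5940742)) = sqrt(839530806526/2970371 - I*sqrt(1454818)/5940742)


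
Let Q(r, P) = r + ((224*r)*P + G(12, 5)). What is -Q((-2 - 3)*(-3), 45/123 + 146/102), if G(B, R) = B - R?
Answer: -4224294/697 ≈ -6060.7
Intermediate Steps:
Q(r, P) = 7 + r + 224*P*r (Q(r, P) = r + ((224*r)*P + (12 - 1*5)) = r + (224*P*r + (12 - 5)) = r + (224*P*r + 7) = r + (7 + 224*P*r) = 7 + r + 224*P*r)
-Q((-2 - 3)*(-3), 45/123 + 146/102) = -(7 + (-2 - 3)*(-3) + 224*(45/123 + 146/102)*((-2 - 3)*(-3))) = -(7 - 5*(-3) + 224*(45*(1/123) + 146*(1/102))*(-5*(-3))) = -(7 + 15 + 224*(15/41 + 73/51)*15) = -(7 + 15 + 224*(3758/2091)*15) = -(7 + 15 + 4208960/697) = -1*4224294/697 = -4224294/697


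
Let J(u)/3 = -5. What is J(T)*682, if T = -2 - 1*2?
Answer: -10230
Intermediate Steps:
T = -4 (T = -2 - 2 = -4)
J(u) = -15 (J(u) = 3*(-5) = -15)
J(T)*682 = -15*682 = -10230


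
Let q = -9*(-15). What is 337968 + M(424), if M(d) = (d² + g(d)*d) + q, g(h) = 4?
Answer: 519575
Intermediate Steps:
q = 135
M(d) = 135 + d² + 4*d (M(d) = (d² + 4*d) + 135 = 135 + d² + 4*d)
337968 + M(424) = 337968 + (135 + 424² + 4*424) = 337968 + (135 + 179776 + 1696) = 337968 + 181607 = 519575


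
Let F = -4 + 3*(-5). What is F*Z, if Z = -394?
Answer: 7486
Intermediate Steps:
F = -19 (F = -4 - 15 = -19)
F*Z = -19*(-394) = 7486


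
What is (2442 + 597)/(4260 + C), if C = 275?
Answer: 3039/4535 ≈ 0.67012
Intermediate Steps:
(2442 + 597)/(4260 + C) = (2442 + 597)/(4260 + 275) = 3039/4535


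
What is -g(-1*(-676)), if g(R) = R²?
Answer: -456976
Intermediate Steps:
-g(-1*(-676)) = -(-1*(-676))² = -1*676² = -1*456976 = -456976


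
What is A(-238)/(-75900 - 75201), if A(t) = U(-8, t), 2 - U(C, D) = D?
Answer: -80/50367 ≈ -0.0015883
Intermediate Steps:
U(C, D) = 2 - D
A(t) = 2 - t
A(-238)/(-75900 - 75201) = (2 - 1*(-238))/(-75900 - 75201) = (2 + 238)/(-151101) = 240*(-1/151101) = -80/50367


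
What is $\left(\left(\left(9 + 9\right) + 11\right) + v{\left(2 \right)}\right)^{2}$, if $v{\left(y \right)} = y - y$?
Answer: $841$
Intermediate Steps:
$v{\left(y \right)} = 0$
$\left(\left(\left(9 + 9\right) + 11\right) + v{\left(2 \right)}\right)^{2} = \left(\left(\left(9 + 9\right) + 11\right) + 0\right)^{2} = \left(\left(18 + 11\right) + 0\right)^{2} = \left(29 + 0\right)^{2} = 29^{2} = 841$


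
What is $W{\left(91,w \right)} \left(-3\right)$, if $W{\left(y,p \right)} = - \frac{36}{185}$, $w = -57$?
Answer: $\frac{108}{185} \approx 0.58378$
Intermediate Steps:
$W{\left(y,p \right)} = - \frac{36}{185}$ ($W{\left(y,p \right)} = \left(-36\right) \frac{1}{185} = - \frac{36}{185}$)
$W{\left(91,w \right)} \left(-3\right) = \left(- \frac{36}{185}\right) \left(-3\right) = \frac{108}{185}$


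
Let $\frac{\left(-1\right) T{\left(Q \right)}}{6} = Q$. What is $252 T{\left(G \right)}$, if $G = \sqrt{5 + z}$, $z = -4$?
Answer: $-1512$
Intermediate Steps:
$G = 1$ ($G = \sqrt{5 - 4} = \sqrt{1} = 1$)
$T{\left(Q \right)} = - 6 Q$
$252 T{\left(G \right)} = 252 \left(\left(-6\right) 1\right) = 252 \left(-6\right) = -1512$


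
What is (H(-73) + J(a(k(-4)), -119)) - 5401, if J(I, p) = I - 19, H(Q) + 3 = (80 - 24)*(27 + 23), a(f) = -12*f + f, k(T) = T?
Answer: -2579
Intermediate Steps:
a(f) = -11*f
H(Q) = 2797 (H(Q) = -3 + (80 - 24)*(27 + 23) = -3 + 56*50 = -3 + 2800 = 2797)
J(I, p) = -19 + I
(H(-73) + J(a(k(-4)), -119)) - 5401 = (2797 + (-19 - 11*(-4))) - 5401 = (2797 + (-19 + 44)) - 5401 = (2797 + 25) - 5401 = 2822 - 5401 = -2579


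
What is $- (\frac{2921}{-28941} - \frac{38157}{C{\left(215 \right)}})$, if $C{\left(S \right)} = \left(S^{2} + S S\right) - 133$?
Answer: $\frac{1373959694}{2671746297} \approx 0.51426$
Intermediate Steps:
$C{\left(S \right)} = -133 + 2 S^{2}$ ($C{\left(S \right)} = \left(S^{2} + S^{2}\right) - 133 = 2 S^{2} - 133 = -133 + 2 S^{2}$)
$- (\frac{2921}{-28941} - \frac{38157}{C{\left(215 \right)}}) = - (\frac{2921}{-28941} - \frac{38157}{-133 + 2 \cdot 215^{2}}) = - (2921 \left(- \frac{1}{28941}\right) - \frac{38157}{-133 + 2 \cdot 46225}) = - (- \frac{2921}{28941} - \frac{38157}{-133 + 92450}) = - (- \frac{2921}{28941} - \frac{38157}{92317}) = \left(-1\right) \left(- \frac{1373959694}{2671746297}\right) = \frac{1373959694}{2671746297}$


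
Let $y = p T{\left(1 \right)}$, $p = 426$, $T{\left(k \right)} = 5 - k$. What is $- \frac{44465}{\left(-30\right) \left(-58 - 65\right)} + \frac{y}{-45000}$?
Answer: $- \frac{5575591}{461250} \approx -12.088$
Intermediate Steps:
$y = 1704$ ($y = 426 \left(5 - 1\right) = 426 \cdot 4 = 1704$)
$- \frac{44465}{\left(-30\right) \left(-58 - 65\right)} + \frac{y}{-45000} = - \frac{44465}{\left(-30\right) \left(-58 - 65\right)} + \frac{1704}{-45000} = - \frac{44465}{\left(-30\right) \left(-123\right)} + 1704 \left(- \frac{1}{45000}\right) = - \frac{44465}{3690} - \frac{71}{1875} = \left(-44465\right) \frac{1}{3690} - \frac{71}{1875} = - \frac{8893}{738} - \frac{71}{1875} = - \frac{5575591}{461250}$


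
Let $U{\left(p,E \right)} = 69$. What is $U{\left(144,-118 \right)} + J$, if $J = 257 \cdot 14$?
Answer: $3667$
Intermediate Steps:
$J = 3598$
$U{\left(144,-118 \right)} + J = 69 + 3598 = 3667$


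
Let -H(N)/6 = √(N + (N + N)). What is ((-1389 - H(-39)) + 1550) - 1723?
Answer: -1562 + 18*I*√13 ≈ -1562.0 + 64.9*I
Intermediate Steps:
H(N) = -6*√3*√N (H(N) = -6*√(N + (N + N)) = -6*√(N + 2*N) = -6*√3*√N)
((-1389 - H(-39)) + 1550) - 1723 = ((-1389 - (-6)*√3*√(-39)) + 1550) - 1723 = ((-1389 - (-6)*√3*I*√39) + 1550) - 1723 = ((-1389 - (-18)*I*√13) + 1550) - 1723 = ((-1389 + 18*I*√13) + 1550) - 1723 = (161 + 18*I*√13) - 1723 = -1562 + 18*I*√13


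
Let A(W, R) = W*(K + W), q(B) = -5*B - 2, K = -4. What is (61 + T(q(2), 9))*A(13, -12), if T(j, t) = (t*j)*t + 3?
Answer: -106236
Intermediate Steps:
q(B) = -2 - 5*B
T(j, t) = 3 + j*t**2 (T(j, t) = (j*t)*t + 3 = j*t**2 + 3 = 3 + j*t**2)
A(W, R) = W*(-4 + W)
(61 + T(q(2), 9))*A(13, -12) = (61 + (3 + (-2 - 5*2)*9**2))*(13*(-4 + 13)) = (61 + (3 + (-2 - 10)*81))*(13*9) = (61 + (3 - 12*81))*117 = (61 + (3 - 972))*117 = (61 - 969)*117 = -908*117 = -106236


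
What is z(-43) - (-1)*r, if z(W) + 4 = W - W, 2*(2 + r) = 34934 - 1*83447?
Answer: -48525/2 ≈ -24263.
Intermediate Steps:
r = -48517/2 (r = -2 + (34934 - 1*83447)/2 = -2 + (34934 - 83447)/2 = -2 + (½)*(-48513) = -2 - 48513/2 = -48517/2 ≈ -24259.)
z(W) = -4 (z(W) = -4 + (W - W) = -4 + 0 = -4)
z(-43) - (-1)*r = -4 - (-1)*(-48517)/2 = -4 - 1*48517/2 = -4 - 48517/2 = -48525/2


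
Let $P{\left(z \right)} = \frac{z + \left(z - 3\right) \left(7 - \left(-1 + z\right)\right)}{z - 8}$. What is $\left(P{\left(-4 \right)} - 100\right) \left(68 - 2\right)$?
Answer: $-6116$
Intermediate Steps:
$P{\left(z \right)} = \frac{z + \left(-3 + z\right) \left(8 - z\right)}{-8 + z}$
$\left(P{\left(-4 \right)} - 100\right) \left(68 - 2\right) = \left(\frac{-24 - \left(-4\right)^{2} + 12 \left(-4\right)}{-8 - 4} - 100\right) \left(68 - 2\right) = \left(\frac{-24 - 16 - 48}{-12} - 100\right) \left(68 - 2\right) = \left(- \frac{-24 - 16 - 48}{12} - 100\right) 66 = \left(\left(- \frac{1}{12}\right) \left(-88\right) - 100\right) 66 = \left(\frac{22}{3} - 100\right) 66 = \left(- \frac{278}{3}\right) 66 = -6116$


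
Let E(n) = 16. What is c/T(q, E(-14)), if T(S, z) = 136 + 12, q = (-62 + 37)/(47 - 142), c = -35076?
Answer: -237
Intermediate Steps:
q = 5/19 (q = -25/(-95) = -25*(-1/95) = 5/19 ≈ 0.26316)
T(S, z) = 148
c/T(q, E(-14)) = -35076/148 = -35076*1/148 = -237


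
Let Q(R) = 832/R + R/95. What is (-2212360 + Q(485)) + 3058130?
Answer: 7793833403/9215 ≈ 8.4578e+5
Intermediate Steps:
Q(R) = 832/R + R/95 (Q(R) = 832/R + R*(1/95) = 832/R + R/95)
(-2212360 + Q(485)) + 3058130 = (-2212360 + (832/485 + (1/95)*485)) + 3058130 = (-2212360 + (832*(1/485) + 97/19)) + 3058130 = (-2212360 + (832/485 + 97/19)) + 3058130 = (-2212360 + 62853/9215) + 3058130 = -20386834547/9215 + 3058130 = 7793833403/9215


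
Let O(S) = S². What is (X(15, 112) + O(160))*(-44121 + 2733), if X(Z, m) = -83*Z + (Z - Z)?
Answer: -1008004740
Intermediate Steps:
X(Z, m) = -83*Z (X(Z, m) = -83*Z + 0 = -83*Z)
(X(15, 112) + O(160))*(-44121 + 2733) = (-83*15 + 160²)*(-44121 + 2733) = (-1245 + 25600)*(-41388) = 24355*(-41388) = -1008004740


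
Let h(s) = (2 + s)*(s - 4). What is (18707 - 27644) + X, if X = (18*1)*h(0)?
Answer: -9081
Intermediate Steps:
h(s) = (-4 + s)*(2 + s) (h(s) = (2 + s)*(-4 + s) = (-4 + s)*(2 + s))
X = -144 (X = (18*1)*(-8 + 0**2 - 2*0) = 18*(-8 + 0 + 0) = 18*(-8) = -144)
(18707 - 27644) + X = (18707 - 27644) - 144 = -8937 - 144 = -9081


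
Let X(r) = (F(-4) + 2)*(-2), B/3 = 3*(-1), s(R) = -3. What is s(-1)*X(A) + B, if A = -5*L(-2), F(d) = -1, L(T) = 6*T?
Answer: -3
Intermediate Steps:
A = 60 (A = -30*(-2) = -5*(-12) = 60)
B = -9 (B = 3*(3*(-1)) = 3*(-3) = -9)
X(r) = -2 (X(r) = (-1 + 2)*(-2) = 1*(-2) = -2)
s(-1)*X(A) + B = -3*(-2) - 9 = 6 - 9 = -3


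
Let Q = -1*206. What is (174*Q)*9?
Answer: -322596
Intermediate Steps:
Q = -206
(174*Q)*9 = (174*(-206))*9 = -35844*9 = -322596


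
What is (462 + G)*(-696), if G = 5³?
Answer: -408552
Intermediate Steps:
G = 125
(462 + G)*(-696) = (462 + 125)*(-696) = 587*(-696) = -408552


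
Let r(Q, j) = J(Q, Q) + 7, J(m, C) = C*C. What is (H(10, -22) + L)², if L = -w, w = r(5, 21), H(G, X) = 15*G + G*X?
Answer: 10404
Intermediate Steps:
J(m, C) = C²
r(Q, j) = 7 + Q² (r(Q, j) = Q² + 7 = 7 + Q²)
w = 32 (w = 7 + 5² = 7 + 25 = 32)
L = -32 (L = -1*32 = -32)
(H(10, -22) + L)² = (10*(15 - 22) - 32)² = (10*(-7) - 32)² = (-70 - 32)² = (-102)² = 10404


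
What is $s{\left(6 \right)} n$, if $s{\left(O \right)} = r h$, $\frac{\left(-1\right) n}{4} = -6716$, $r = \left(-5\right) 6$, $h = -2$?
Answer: $1611840$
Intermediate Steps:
$r = -30$
$n = 26864$ ($n = \left(-4\right) \left(-6716\right) = 26864$)
$s{\left(O \right)} = 60$ ($s{\left(O \right)} = \left(-30\right) \left(-2\right) = 60$)
$s{\left(6 \right)} n = 60 \cdot 26864 = 1611840$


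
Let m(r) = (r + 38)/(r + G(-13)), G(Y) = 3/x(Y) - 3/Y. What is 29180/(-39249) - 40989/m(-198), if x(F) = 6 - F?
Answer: -604042856177/11931696 ≈ -50625.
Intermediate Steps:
G(Y) = -3/Y + 3/(6 - Y) (G(Y) = 3/(6 - Y) - 3/Y = -3/Y + 3/(6 - Y))
m(r) = (38 + r)/(96/247 + r) (m(r) = (r + 38)/(r + 6*(3 - 1*(-13))/(-13*(-6 - 13))) = (38 + r)/(r + 6*(-1/13)*(3 + 13)/(-19)) = (38 + r)/(r + 6*(-1/13)*(-1/19)*16) = (38 + r)/(r + 96/247) = (38 + r)/(96/247 + r))
29180/(-39249) - 40989/m(-198) = 29180/(-39249) - 40989*(96 + 247*(-198))/(247*(38 - 198)) = 29180*(-1/39249) - 40989/(247*(-160)/(96 - 48906)) = -29180/39249 - 40989/(247*(-160)/(-48810)) = -29180/39249 - 40989/(247*(-1/48810)*(-160)) = -29180/39249 - 40989/3952/4881 = -29180/39249 - 40989*4881/3952 = -29180/39249 - 15389793/304 = -604042856177/11931696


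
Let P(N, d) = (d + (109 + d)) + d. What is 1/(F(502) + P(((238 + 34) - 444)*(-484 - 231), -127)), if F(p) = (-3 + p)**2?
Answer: 1/248729 ≈ 4.0204e-6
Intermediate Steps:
P(N, d) = 109 + 3*d (P(N, d) = (109 + 2*d) + d = 109 + 3*d)
1/(F(502) + P(((238 + 34) - 444)*(-484 - 231), -127)) = 1/((-3 + 502)**2 + (109 + 3*(-127))) = 1/(499**2 + (109 - 381)) = 1/(249001 - 272) = 1/248729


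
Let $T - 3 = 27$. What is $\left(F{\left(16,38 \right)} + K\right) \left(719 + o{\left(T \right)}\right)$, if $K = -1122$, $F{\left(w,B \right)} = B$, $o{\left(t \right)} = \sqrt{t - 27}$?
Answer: $-779396 - 1084 \sqrt{3} \approx -7.8127 \cdot 10^{5}$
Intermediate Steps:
$T = 30$ ($T = 3 + 27 = 30$)
$o{\left(t \right)} = \sqrt{-27 + t}$
$\left(F{\left(16,38 \right)} + K\right) \left(719 + o{\left(T \right)}\right) = \left(38 - 1122\right) \left(719 + \sqrt{-27 + 30}\right) = - 1084 \left(719 + \sqrt{3}\right) = -779396 - 1084 \sqrt{3}$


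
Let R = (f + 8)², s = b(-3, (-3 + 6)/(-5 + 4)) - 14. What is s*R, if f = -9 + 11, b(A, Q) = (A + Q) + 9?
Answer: -1100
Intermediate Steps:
b(A, Q) = 9 + A + Q
f = 2
s = -11 (s = (9 - 3 + (-3 + 6)/(-5 + 4)) - 14 = (9 - 3 + 3/(-1)) - 14 = (9 - 3 + 3*(-1)) - 14 = (9 - 3 - 3) - 14 = 3 - 14 = -11)
R = 100 (R = (2 + 8)² = 10² = 100)
s*R = -11*100 = -1100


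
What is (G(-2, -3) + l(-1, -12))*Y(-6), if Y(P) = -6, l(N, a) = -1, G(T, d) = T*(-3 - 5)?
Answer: -90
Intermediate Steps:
G(T, d) = -8*T (G(T, d) = T*(-8) = -8*T)
(G(-2, -3) + l(-1, -12))*Y(-6) = (-8*(-2) - 1)*(-6) = (16 - 1)*(-6) = 15*(-6) = -90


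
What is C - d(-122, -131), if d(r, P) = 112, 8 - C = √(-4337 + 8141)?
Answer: -104 - 2*√951 ≈ -165.68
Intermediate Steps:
C = 8 - 2*√951 (C = 8 - √(-4337 + 8141) = 8 - √3804 = 8 - 2*√951 ≈ -53.677)
C - d(-122, -131) = (8 - 2*√951) - 1*112 = (8 - 2*√951) - 112 = -104 - 2*√951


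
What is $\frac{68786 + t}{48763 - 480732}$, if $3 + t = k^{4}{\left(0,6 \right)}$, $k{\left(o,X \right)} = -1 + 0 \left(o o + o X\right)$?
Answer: $- \frac{68784}{431969} \approx -0.15923$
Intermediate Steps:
$k{\left(o,X \right)} = -1$ ($k{\left(o,X \right)} = -1 + 0 \left(o^{2} + X o\right) = -1 + 0 = -1$)
$t = -2$ ($t = -3 + \left(-1\right)^{4} = -3 + 1 = -2$)
$\frac{68786 + t}{48763 - 480732} = \frac{68786 - 2}{48763 - 480732} = \frac{68784}{-431969} = 68784 \left(- \frac{1}{431969}\right) = - \frac{68784}{431969}$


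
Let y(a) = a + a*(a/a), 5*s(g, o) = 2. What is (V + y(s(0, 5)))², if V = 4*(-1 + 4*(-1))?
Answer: 9216/25 ≈ 368.64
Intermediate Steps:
s(g, o) = ⅖ (s(g, o) = (⅕)*2 = ⅖)
V = -20 (V = 4*(-1 - 4) = 4*(-5) = -20)
y(a) = 2*a (y(a) = a + a*1 = a + a = 2*a)
(V + y(s(0, 5)))² = (-20 + 2*(⅖))² = (-20 + ⅘)² = (-96/5)² = 9216/25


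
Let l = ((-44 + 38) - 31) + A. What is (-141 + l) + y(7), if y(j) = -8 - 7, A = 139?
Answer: -54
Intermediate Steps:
y(j) = -15
l = 102 (l = ((-44 + 38) - 31) + 139 = (-6 - 31) + 139 = -37 + 139 = 102)
(-141 + l) + y(7) = (-141 + 102) - 15 = -39 - 15 = -54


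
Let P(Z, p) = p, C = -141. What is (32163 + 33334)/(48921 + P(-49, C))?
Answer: 65497/48780 ≈ 1.3427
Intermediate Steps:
(32163 + 33334)/(48921 + P(-49, C)) = (32163 + 33334)/(48921 - 141) = 65497/48780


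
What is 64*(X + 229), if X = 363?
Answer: 37888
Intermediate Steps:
64*(X + 229) = 64*(363 + 229) = 64*592 = 37888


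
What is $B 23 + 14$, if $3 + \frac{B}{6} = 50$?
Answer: $6500$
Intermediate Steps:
$B = 282$ ($B = -18 + 6 \cdot 50 = -18 + 300 = 282$)
$B 23 + 14 = 282 \cdot 23 + 14 = 6486 + 14 = 6500$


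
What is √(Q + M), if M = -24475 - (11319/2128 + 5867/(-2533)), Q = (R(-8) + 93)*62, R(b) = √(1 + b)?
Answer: √(-693454289892587 + 2297678463968*I*√7)/192508 ≈ 0.59958 + 136.79*I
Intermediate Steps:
Q = 5766 + 62*I*√7 (Q = (√(1 - 8) + 93)*62 = (√(-7) + 93)*62 = (I*√7 + 93)*62 = (93 + I*√7)*62 = 5766 + 62*I*√7 ≈ 5766.0 + 164.04*I)
M = -18848845493/770032 (M = -24475 - (11319*(1/2128) + 5867*(-1/2533)) = -24475 - (1617/304 - 5867/2533) = -24475 - 1*2312293/770032 = -24475 - 2312293/770032 = -18848845493/770032 ≈ -24478.)
√(Q + M) = √((5766 + 62*I*√7) - 18848845493/770032) = √(-14408840981/770032 + 62*I*√7)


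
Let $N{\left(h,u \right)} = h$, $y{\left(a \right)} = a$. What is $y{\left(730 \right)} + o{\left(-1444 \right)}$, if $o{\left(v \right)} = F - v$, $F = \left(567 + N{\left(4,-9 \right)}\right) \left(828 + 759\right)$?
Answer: $908351$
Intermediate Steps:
$F = 906177$ ($F = \left(567 + 4\right) \left(828 + 759\right) = 571 \cdot 1587 = 906177$)
$o{\left(v \right)} = 906177 - v$
$y{\left(730 \right)} + o{\left(-1444 \right)} = 730 + \left(906177 - -1444\right) = 730 + \left(906177 + 1444\right) = 730 + 907621 = 908351$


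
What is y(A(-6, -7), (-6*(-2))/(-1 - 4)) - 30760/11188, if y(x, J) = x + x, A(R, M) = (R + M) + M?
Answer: -119570/2797 ≈ -42.749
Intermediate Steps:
A(R, M) = R + 2*M (A(R, M) = (M + R) + M = R + 2*M)
y(x, J) = 2*x
y(A(-6, -7), (-6*(-2))/(-1 - 4)) - 30760/11188 = 2*(-6 + 2*(-7)) - 30760/11188 = 2*(-6 - 14) - 30760/11188 = 2*(-20) - 1*7690/2797 = -40 - 7690/2797 = -119570/2797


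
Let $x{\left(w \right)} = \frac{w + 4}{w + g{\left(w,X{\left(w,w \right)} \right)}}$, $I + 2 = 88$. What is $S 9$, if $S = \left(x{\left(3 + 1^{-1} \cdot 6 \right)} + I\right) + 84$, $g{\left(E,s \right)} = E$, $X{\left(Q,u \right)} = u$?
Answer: $\frac{3073}{2} \approx 1536.5$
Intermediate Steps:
$I = 86$ ($I = -2 + 88 = 86$)
$x{\left(w \right)} = \frac{4 + w}{2 w}$ ($x{\left(w \right)} = \frac{w + 4}{w + w} = \frac{4 + w}{2 w}$)
$S = \frac{3073}{18}$ ($S = \left(\frac{4 + \left(3 + 1^{-1} \cdot 6\right)}{2 \left(3 + 1^{-1} \cdot 6\right)} + 86\right) + 84 = \left(\frac{4 + \left(3 + 1 \cdot 6\right)}{2 \left(3 + 1 \cdot 6\right)} + 86\right) + 84 = \left(\frac{4 + \left(3 + 6\right)}{2 \left(3 + 6\right)} + 86\right) + 84 = \left(\frac{4 + 9}{2 \cdot 9} + 86\right) + 84 = \left(\frac{1}{2} \cdot \frac{1}{9} \cdot 13 + 86\right) + 84 = \left(\frac{13}{18} + 86\right) + 84 = \frac{1561}{18} + 84 = \frac{3073}{18} \approx 170.72$)
$S 9 = \frac{3073}{18} \cdot 9 = \frac{3073}{2}$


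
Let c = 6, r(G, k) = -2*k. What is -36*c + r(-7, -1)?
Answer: -214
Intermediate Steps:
-36*c + r(-7, -1) = -36*6 - 2*(-1) = -216 + 2 = -214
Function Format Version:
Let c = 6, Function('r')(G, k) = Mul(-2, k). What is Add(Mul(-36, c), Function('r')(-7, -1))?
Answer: -214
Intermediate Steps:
Add(Mul(-36, c), Function('r')(-7, -1)) = Add(Mul(-36, 6), Mul(-2, -1)) = Add(-216, 2) = -214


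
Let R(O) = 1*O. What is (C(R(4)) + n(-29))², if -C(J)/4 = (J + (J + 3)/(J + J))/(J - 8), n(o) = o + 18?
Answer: 2401/64 ≈ 37.516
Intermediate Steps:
R(O) = O
n(o) = 18 + o
C(J) = -4*(J + (3 + J)/(2*J))/(-8 + J) (C(J) = -4*(J + (J + 3)/(J + J))/(J - 8) = -4*(J + (3 + J)/((2*J)))/(-8 + J) = -4*(J + (3 + J)*(1/(2*J)))/(-8 + J) = -4*(J + (3 + J)/(2*J))/(-8 + J))
(C(R(4)) + n(-29))² = (2*(-3 - 1*4 - 2*4²)/(4*(-8 + 4)) + (18 - 29))² = (2*(¼)*(-3 - 4 - 2*16)/(-4) - 11)² = (2*(¼)*(-¼)*(-3 - 4 - 32) - 11)² = (2*(¼)*(-¼)*(-39) - 11)² = (39/8 - 11)² = (-49/8)² = 2401/64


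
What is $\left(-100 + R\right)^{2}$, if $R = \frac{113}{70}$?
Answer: $\frac{47430769}{4900} \approx 9679.8$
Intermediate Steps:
$R = \frac{113}{70}$ ($R = 113 \cdot \frac{1}{70} = \frac{113}{70} \approx 1.6143$)
$\left(-100 + R\right)^{2} = \left(-100 + \frac{113}{70}\right)^{2} = \left(- \frac{6887}{70}\right)^{2} = \frac{47430769}{4900}$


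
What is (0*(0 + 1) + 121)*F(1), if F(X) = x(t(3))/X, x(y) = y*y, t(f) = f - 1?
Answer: 484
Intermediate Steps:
t(f) = -1 + f
x(y) = y²
F(X) = 4/X (F(X) = (-1 + 3)²/X = 2²/X = 4/X)
(0*(0 + 1) + 121)*F(1) = (0*(0 + 1) + 121)*(4/1) = (0*1 + 121)*(4*1) = (0 + 121)*4 = 121*4 = 484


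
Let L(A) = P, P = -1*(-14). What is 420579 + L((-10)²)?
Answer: 420593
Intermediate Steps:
P = 14
L(A) = 14
420579 + L((-10)²) = 420579 + 14 = 420593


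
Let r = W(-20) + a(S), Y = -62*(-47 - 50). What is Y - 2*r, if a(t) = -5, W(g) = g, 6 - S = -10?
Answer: 6064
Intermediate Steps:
S = 16 (S = 6 - 1*(-10) = 6 + 10 = 16)
Y = 6014 (Y = -62*(-97) = 6014)
r = -25 (r = -20 - 5 = -25)
Y - 2*r = 6014 - 2*(-25) = 6014 + 50 = 6064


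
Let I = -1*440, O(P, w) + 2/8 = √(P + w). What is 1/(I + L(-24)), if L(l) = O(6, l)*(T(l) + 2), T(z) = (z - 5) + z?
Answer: -6836/3669769 + 2448*I*√2/3669769 ≈ -0.0018628 + 0.00094338*I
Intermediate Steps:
T(z) = -5 + 2*z (T(z) = (-5 + z) + z = -5 + 2*z)
O(P, w) = -¼ + √(P + w)
L(l) = (-3 + 2*l)*(-¼ + √(6 + l)) (L(l) = (-¼ + √(6 + l))*((-5 + 2*l) + 2) = (-¼ + √(6 + l))*(-3 + 2*l) = (-3 + 2*l)*(-¼ + √(6 + l)))
I = -440
1/(I + L(-24)) = 1/(-440 + (-1 + 4*√(6 - 24))*(-3 + 2*(-24))/4) = 1/(-440 + (-1 + 4*√(-18))*(-3 - 48)/4) = 1/(-440 + (¼)*(-1 + 4*(3*I*√2))*(-51)) = 1/(-440 + (¼)*(-1 + 12*I*√2)*(-51)) = 1/(-440 + (51/4 - 153*I*√2)) = 1/(-1709/4 - 153*I*√2)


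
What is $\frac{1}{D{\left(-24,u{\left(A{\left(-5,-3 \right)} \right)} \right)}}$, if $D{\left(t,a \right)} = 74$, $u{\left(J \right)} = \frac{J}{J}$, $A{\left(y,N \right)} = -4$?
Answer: $\frac{1}{74} \approx 0.013514$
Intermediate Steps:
$u{\left(J \right)} = 1$
$\frac{1}{D{\left(-24,u{\left(A{\left(-5,-3 \right)} \right)} \right)}} = \frac{1}{74}$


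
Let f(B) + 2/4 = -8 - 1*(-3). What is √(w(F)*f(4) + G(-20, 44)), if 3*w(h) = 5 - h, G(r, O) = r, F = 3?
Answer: I*√213/3 ≈ 4.8648*I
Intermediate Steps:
w(h) = 5/3 - h/3 (w(h) = (5 - h)/3 = 5/3 - h/3)
f(B) = -11/2 (f(B) = -½ + (-8 - 1*(-3)) = -½ + (-8 + 3) = -½ - 5 = -11/2)
√(w(F)*f(4) + G(-20, 44)) = √((5/3 - ⅓*3)*(-11/2) - 20) = √((5/3 - 1)*(-11/2) - 20) = √((⅔)*(-11/2) - 20) = √(-11/3 - 20) = √(-71/3) = I*√213/3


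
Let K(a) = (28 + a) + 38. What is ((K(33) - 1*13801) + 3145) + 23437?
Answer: 12880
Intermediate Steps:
K(a) = 66 + a
((K(33) - 1*13801) + 3145) + 23437 = (((66 + 33) - 1*13801) + 3145) + 23437 = ((99 - 13801) + 3145) + 23437 = (-13702 + 3145) + 23437 = -10557 + 23437 = 12880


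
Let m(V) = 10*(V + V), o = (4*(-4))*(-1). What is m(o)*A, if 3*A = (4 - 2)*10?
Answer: 6400/3 ≈ 2133.3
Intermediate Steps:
o = 16 (o = -16*(-1) = 16)
A = 20/3 (A = ((4 - 2)*10)/3 = (2*10)/3 = (1/3)*20 = 20/3 ≈ 6.6667)
m(V) = 20*V (m(V) = 10*(2*V) = 20*V)
m(o)*A = (20*16)*(20/3) = 320*(20/3) = 6400/3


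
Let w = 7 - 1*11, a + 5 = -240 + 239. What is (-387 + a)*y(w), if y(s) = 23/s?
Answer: 9039/4 ≈ 2259.8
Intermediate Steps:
a = -6 (a = -5 + (-240 + 239) = -5 - 1 = -6)
w = -4 (w = 7 - 11 = -4)
(-387 + a)*y(w) = (-387 - 6)*(23/(-4)) = -9039*(-1)/4 = -393*(-23/4) = 9039/4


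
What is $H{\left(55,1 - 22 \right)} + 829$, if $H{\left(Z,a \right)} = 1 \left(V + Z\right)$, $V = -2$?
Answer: $882$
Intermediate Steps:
$H{\left(Z,a \right)} = -2 + Z$ ($H{\left(Z,a \right)} = 1 \left(-2 + Z\right) = -2 + Z$)
$H{\left(55,1 - 22 \right)} + 829 = \left(-2 + 55\right) + 829 = 53 + 829 = 882$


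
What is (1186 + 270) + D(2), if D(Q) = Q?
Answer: 1458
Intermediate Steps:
(1186 + 270) + D(2) = (1186 + 270) + 2 = 1456 + 2 = 1458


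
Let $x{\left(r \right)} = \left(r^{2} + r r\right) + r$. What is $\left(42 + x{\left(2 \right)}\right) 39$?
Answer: $2028$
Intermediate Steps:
$x{\left(r \right)} = r + 2 r^{2}$ ($x{\left(r \right)} = \left(r^{2} + r^{2}\right) + r = 2 r^{2} + r = r + 2 r^{2}$)
$\left(42 + x{\left(2 \right)}\right) 39 = \left(42 + 2 \left(1 + 2 \cdot 2\right)\right) 39 = \left(42 + 2 \left(1 + 4\right)\right) 39 = \left(42 + 2 \cdot 5\right) 39 = \left(42 + 10\right) 39 = 52 \cdot 39 = 2028$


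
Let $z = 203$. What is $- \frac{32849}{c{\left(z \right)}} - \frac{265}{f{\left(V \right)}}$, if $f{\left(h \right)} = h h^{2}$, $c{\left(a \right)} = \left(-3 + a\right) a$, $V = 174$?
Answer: $- \frac{372974309}{460952100} \approx -0.80914$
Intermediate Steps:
$c{\left(a \right)} = a \left(-3 + a\right)$
$f{\left(h \right)} = h^{3}$
$- \frac{32849}{c{\left(z \right)}} - \frac{265}{f{\left(V \right)}} = - \frac{32849}{203 \left(-3 + 203\right)} - \frac{265}{174^{3}} = - \frac{32849}{203 \cdot 200} - \frac{265}{5268024} = - \frac{32849}{40600} - \frac{265}{5268024} = - \frac{372974309}{460952100}$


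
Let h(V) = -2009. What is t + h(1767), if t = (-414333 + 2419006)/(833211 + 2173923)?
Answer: -6039327533/3007134 ≈ -2008.3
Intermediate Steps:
t = 2004673/3007134 ≈ 0.66664
t + h(1767) = 2004673/3007134 - 2009 = -6039327533/3007134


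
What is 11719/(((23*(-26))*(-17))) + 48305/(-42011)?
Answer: 1258279/427083826 ≈ 0.0029462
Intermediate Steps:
11719/(((23*(-26))*(-17))) + 48305/(-42011) = 11719/((-598*(-17))) + 48305*(-1/42011) = 11719/10166 - 48305/42011 = 1258279/427083826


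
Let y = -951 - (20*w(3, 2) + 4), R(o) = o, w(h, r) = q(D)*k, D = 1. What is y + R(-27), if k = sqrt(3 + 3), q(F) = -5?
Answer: -982 + 100*sqrt(6) ≈ -737.05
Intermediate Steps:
k = sqrt(6) ≈ 2.4495
w(h, r) = -5*sqrt(6)
y = -955 + 100*sqrt(6) (y = -951 - (20*(-5*sqrt(6)) + 4) = -951 - (-100*sqrt(6) + 4) = -951 - (4 - 100*sqrt(6)) = -951 + (-4 + 100*sqrt(6)) = -955 + 100*sqrt(6) ≈ -710.05)
y + R(-27) = (-955 + 100*sqrt(6)) - 27 = -982 + 100*sqrt(6)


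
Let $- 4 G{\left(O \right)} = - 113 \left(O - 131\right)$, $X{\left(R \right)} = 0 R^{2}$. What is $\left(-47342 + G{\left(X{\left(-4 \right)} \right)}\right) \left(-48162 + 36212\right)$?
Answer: $\frac{1219921725}{2} \approx 6.0996 \cdot 10^{8}$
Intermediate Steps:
$X{\left(R \right)} = 0$
$G{\left(O \right)} = - \frac{14803}{4} + \frac{113 O}{4}$ ($G{\left(O \right)} = - \frac{\left(-113\right) \left(O - 131\right)}{4} = - \frac{\left(-113\right) \left(-131 + O\right)}{4} = - \frac{14803 - 113 O}{4} = - \frac{14803}{4} + \frac{113 O}{4}$)
$\left(-47342 + G{\left(X{\left(-4 \right)} \right)}\right) \left(-48162 + 36212\right) = \left(-47342 + \left(- \frac{14803}{4} + \frac{113}{4} \cdot 0\right)\right) \left(-48162 + 36212\right) = \left(-47342 + \left(- \frac{14803}{4} + 0\right)\right) \left(-11950\right) = \left(-47342 - \frac{14803}{4}\right) \left(-11950\right) = \left(- \frac{204171}{4}\right) \left(-11950\right) = \frac{1219921725}{2}$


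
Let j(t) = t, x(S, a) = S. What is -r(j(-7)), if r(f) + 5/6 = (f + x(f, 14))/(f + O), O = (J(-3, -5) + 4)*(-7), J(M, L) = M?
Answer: -⅙ ≈ -0.16667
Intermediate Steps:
O = -7 (O = (-3 + 4)*(-7) = 1*(-7) = -7)
r(f) = -⅚ + 2*f/(-7 + f) (r(f) = -⅚ + (f + f)/(f - 7) = -⅚ + (2*f)/(-7 + f) = -⅚ + 2*f/(-7 + f))
-r(j(-7)) = -7*(5 - 7)/(6*(-7 - 7)) = -7*(-2)/(6*(-14)) = -7*(-1)*(-2)/(6*14) = -1*⅙ = -⅙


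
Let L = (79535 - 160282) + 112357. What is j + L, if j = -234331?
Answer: -202721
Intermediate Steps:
L = 31610 (L = -80747 + 112357 = 31610)
j + L = -234331 + 31610 = -202721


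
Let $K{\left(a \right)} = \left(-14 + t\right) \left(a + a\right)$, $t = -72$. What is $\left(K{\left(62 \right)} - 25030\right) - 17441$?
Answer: $-53135$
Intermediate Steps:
$K{\left(a \right)} = - 172 a$ ($K{\left(a \right)} = \left(-14 - 72\right) \left(a + a\right) = - 86 \cdot 2 a = - 172 a$)
$\left(K{\left(62 \right)} - 25030\right) - 17441 = \left(\left(-172\right) 62 - 25030\right) - 17441 = \left(-10664 - 25030\right) - 17441 = -35694 - 17441 = -53135$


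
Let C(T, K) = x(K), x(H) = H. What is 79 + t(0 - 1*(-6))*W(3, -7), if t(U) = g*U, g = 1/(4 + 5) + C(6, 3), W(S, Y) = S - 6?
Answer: 23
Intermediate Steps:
C(T, K) = K
W(S, Y) = -6 + S
g = 28/9 (g = 1/(4 + 5) + 3 = 1/9 + 3 = ⅑ + 3 = 28/9 ≈ 3.1111)
t(U) = 28*U/9
79 + t(0 - 1*(-6))*W(3, -7) = 79 + (28*(0 - 1*(-6))/9)*(-6 + 3) = 79 + (28*(0 + 6)/9)*(-3) = 79 + ((28/9)*6)*(-3) = 79 + (56/3)*(-3) = 79 - 56 = 23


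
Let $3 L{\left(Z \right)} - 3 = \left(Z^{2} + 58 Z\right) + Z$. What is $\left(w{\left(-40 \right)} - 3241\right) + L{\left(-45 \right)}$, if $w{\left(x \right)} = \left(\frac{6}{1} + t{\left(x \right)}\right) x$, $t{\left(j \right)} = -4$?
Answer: $-3530$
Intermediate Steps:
$L{\left(Z \right)} = 1 + \frac{Z^{2}}{3} + \frac{59 Z}{3}$ ($L{\left(Z \right)} = 1 + \frac{\left(Z^{2} + 58 Z\right) + Z}{3} = 1 + \frac{Z^{2} + 59 Z}{3} = 1 + \left(\frac{Z^{2}}{3} + \frac{59 Z}{3}\right) = 1 + \frac{Z^{2}}{3} + \frac{59 Z}{3}$)
$w{\left(x \right)} = 2 x$ ($w{\left(x \right)} = \left(\frac{6}{1} - 4\right) x = \left(6 \cdot 1 - 4\right) x = \left(6 - 4\right) x = 2 x$)
$\left(w{\left(-40 \right)} - 3241\right) + L{\left(-45 \right)} = \left(2 \left(-40\right) - 3241\right) + \left(1 + \frac{\left(-45\right)^{2}}{3} + \frac{59}{3} \left(-45\right)\right) = \left(-80 - 3241\right) + \left(1 + \frac{1}{3} \cdot 2025 - 885\right) = -3321 + \left(1 + 675 - 885\right) = -3321 - 209 = -3530$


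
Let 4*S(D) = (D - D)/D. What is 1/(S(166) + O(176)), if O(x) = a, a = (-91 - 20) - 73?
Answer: -1/184 ≈ -0.0054348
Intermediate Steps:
a = -184 (a = -111 - 73 = -184)
O(x) = -184
S(D) = 0 (S(D) = ((D - D)/D)/4 = (0/D)/4 = (1/4)*0 = 0)
1/(S(166) + O(176)) = 1/(0 - 184) = 1/(-184) = -1/184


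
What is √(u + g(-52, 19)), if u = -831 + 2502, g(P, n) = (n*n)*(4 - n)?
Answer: 12*I*√26 ≈ 61.188*I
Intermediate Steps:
g(P, n) = n²*(4 - n)
u = 1671
√(u + g(-52, 19)) = √(1671 + 19²*(4 - 1*19)) = √(1671 + 361*(4 - 19)) = √(1671 + 361*(-15)) = √(1671 - 5415) = √(-3744) = 12*I*√26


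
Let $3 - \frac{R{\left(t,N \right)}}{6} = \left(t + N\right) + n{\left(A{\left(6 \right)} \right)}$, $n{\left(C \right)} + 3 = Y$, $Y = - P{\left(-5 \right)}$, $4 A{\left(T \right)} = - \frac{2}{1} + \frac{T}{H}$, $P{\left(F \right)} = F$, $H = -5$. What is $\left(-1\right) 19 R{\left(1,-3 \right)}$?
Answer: $-342$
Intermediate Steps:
$A{\left(T \right)} = - \frac{1}{2} - \frac{T}{20}$ ($A{\left(T \right)} = \frac{- \frac{2}{1} + \frac{T}{-5}}{4} = \frac{\left(-2\right) 1 + T \left(- \frac{1}{5}\right)}{4} = \frac{-2 - \frac{T}{5}}{4} = - \frac{1}{2} - \frac{T}{20}$)
$Y = 5$ ($Y = \left(-1\right) \left(-5\right) = 5$)
$n{\left(C \right)} = 2$ ($n{\left(C \right)} = -3 + 5 = 2$)
$R{\left(t,N \right)} = 6 - 6 N - 6 t$ ($R{\left(t,N \right)} = 18 - 6 \left(\left(t + N\right) + 2\right) = 18 - 6 \left(\left(N + t\right) + 2\right) = 18 - 6 \left(2 + N + t\right) = 18 - \left(12 + 6 N + 6 t\right) = 6 - 6 N - 6 t$)
$\left(-1\right) 19 R{\left(1,-3 \right)} = \left(-1\right) 19 \left(6 - -18 - 6\right) = - 19 \left(6 + 18 - 6\right) = \left(-19\right) 18 = -342$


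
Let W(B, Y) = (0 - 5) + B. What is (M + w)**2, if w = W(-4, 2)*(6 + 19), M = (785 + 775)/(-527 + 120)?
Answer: 8674128225/165649 ≈ 52365.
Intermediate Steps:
M = -1560/407 (M = 1560/(-407) = 1560*(-1/407) = -1560/407 ≈ -3.8329)
W(B, Y) = -5 + B
w = -225 (w = (-5 - 4)*(6 + 19) = -9*25 = -225)
(M + w)**2 = (-1560/407 - 225)**2 = (-93135/407)**2 = 8674128225/165649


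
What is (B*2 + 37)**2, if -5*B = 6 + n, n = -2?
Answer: 31329/25 ≈ 1253.2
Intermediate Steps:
B = -4/5 (B = -(6 - 2)/5 = -1/5*4 = -4/5 ≈ -0.80000)
(B*2 + 37)**2 = (-4/5*2 + 37)**2 = (-8/5 + 37)**2 = (177/5)**2 = 31329/25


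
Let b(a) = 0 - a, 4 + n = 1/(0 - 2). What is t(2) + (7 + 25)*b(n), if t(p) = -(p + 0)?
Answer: 142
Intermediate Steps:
n = -9/2 (n = -4 + 1/(0 - 2) = -4 + 1/(-2) = -4 - ½ = -9/2 ≈ -4.5000)
b(a) = -a
t(p) = -p
t(2) + (7 + 25)*b(n) = -1*2 + (7 + 25)*(-1*(-9/2)) = -2 + 32*(9/2) = -2 + 144 = 142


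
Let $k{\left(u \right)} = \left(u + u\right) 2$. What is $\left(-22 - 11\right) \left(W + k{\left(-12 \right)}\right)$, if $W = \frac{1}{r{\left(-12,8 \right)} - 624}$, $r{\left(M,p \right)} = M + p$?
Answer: $\frac{994785}{628} \approx 1584.1$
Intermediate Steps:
$k{\left(u \right)} = 4 u$ ($k{\left(u \right)} = 2 u 2 = 4 u$)
$W = - \frac{1}{628}$ ($W = \frac{1}{\left(-12 + 8\right) - 624} = \frac{1}{-4 - 624} = \frac{1}{-628} = - \frac{1}{628} \approx -0.0015924$)
$\left(-22 - 11\right) \left(W + k{\left(-12 \right)}\right) = \left(-22 - 11\right) \left(- \frac{1}{628} + 4 \left(-12\right)\right) = \left(-22 - 11\right) \left(- \frac{1}{628} - 48\right) = \left(-33\right) \left(- \frac{30145}{628}\right) = \frac{994785}{628}$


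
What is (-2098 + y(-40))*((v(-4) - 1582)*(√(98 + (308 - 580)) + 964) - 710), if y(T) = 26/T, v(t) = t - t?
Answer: 32020320267/10 + 33200643*I*√174/10 ≈ 3.202e+9 + 4.3795e+7*I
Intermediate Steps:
v(t) = 0
(-2098 + y(-40))*((v(-4) - 1582)*(√(98 + (308 - 580)) + 964) - 710) = (-2098 + 26/(-40))*((0 - 1582)*(√(98 + (308 - 580)) + 964) - 710) = (-2098 + 26*(-1/40))*(-1582*(√(98 - 272) + 964) - 710) = (-2098 - 13/20)*(-1582*(√(-174) + 964) - 710) = -41973*(-1582*(I*√174 + 964) - 710)/20 = -41973*(-1582*(964 + I*√174) - 710)/20 = -41973*((-1525048 - 1582*I*√174) - 710)/20 = -41973*(-1525758 - 1582*I*√174)/20 = 32020320267/10 + 33200643*I*√174/10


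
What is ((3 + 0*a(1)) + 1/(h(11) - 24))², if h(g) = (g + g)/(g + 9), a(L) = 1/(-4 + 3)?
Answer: 458329/52441 ≈ 8.7399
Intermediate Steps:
a(L) = -1 (a(L) = 1/(-1) = -1)
h(g) = 2*g/(9 + g) (h(g) = (2*g)/(9 + g) = 2*g/(9 + g))
((3 + 0*a(1)) + 1/(h(11) - 24))² = ((3 + 0*(-1)) + 1/(2*11/(9 + 11) - 24))² = ((3 + 0) + 1/(2*11/20 - 24))² = (3 + 1/(2*11*(1/20) - 24))² = (3 + 1/(11/10 - 24))² = (3 + 1/(-229/10))² = (3 - 10/229)² = (677/229)² = 458329/52441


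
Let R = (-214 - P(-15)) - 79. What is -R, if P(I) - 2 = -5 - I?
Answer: 305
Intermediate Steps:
P(I) = -3 - I (P(I) = 2 + (-5 - I) = -3 - I)
R = -305 (R = (-214 - (-3 - 1*(-15))) - 79 = (-214 - (-3 + 15)) - 79 = (-214 - 1*12) - 79 = (-214 - 12) - 79 = -226 - 79 = -305)
-R = -1*(-305) = 305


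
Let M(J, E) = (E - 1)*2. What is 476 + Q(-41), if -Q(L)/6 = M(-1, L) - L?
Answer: 734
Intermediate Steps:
M(J, E) = -2 + 2*E (M(J, E) = (-1 + E)*2 = -2 + 2*E)
Q(L) = 12 - 6*L (Q(L) = -6*((-2 + 2*L) - L) = -6*(-2 + L) = 12 - 6*L)
476 + Q(-41) = 476 + (12 - 6*(-41)) = 476 + (12 + 246) = 476 + 258 = 734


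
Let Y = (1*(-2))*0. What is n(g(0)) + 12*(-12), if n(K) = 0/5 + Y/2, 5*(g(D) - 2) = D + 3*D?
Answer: -144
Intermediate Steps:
Y = 0 (Y = -2*0 = 0)
g(D) = 2 + 4*D/5 (g(D) = 2 + (D + 3*D)/5 = 2 + (4*D)/5 = 2 + 4*D/5)
n(K) = 0 (n(K) = 0/5 + 0/2 = 0*(1/5) + 0*(1/2) = 0 + 0 = 0)
n(g(0)) + 12*(-12) = 0 + 12*(-12) = 0 - 144 = -144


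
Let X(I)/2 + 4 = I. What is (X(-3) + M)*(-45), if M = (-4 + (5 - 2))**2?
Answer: 585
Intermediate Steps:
X(I) = -8 + 2*I
M = 1 (M = (-4 + 3)**2 = (-1)**2 = 1)
(X(-3) + M)*(-45) = ((-8 + 2*(-3)) + 1)*(-45) = ((-8 - 6) + 1)*(-45) = (-14 + 1)*(-45) = -13*(-45) = 585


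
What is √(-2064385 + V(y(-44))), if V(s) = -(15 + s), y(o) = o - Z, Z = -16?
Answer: 2*I*√516093 ≈ 1436.8*I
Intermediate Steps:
y(o) = 16 + o (y(o) = o - 1*(-16) = o + 16 = 16 + o)
V(s) = -15 - s
√(-2064385 + V(y(-44))) = √(-2064385 + (-15 - (16 - 44))) = √(-2064385 + (-15 - 1*(-28))) = √(-2064385 + (-15 + 28)) = √(-2064385 + 13) = √(-2064372) = 2*I*√516093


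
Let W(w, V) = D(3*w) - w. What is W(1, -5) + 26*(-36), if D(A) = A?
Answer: -934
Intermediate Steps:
W(w, V) = 2*w (W(w, V) = 3*w - w = 2*w)
W(1, -5) + 26*(-36) = 2*1 + 26*(-36) = 2 - 936 = -934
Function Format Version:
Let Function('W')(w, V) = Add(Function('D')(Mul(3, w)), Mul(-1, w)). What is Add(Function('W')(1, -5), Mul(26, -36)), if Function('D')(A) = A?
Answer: -934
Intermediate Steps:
Function('W')(w, V) = Mul(2, w) (Function('W')(w, V) = Add(Mul(3, w), Mul(-1, w)) = Mul(2, w))
Add(Function('W')(1, -5), Mul(26, -36)) = Add(Mul(2, 1), Mul(26, -36)) = Add(2, -936) = -934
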